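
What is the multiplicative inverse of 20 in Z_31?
Since 31 is prime, by Fermat 20^(-1) ≡ 20^{29} ≡ 14 (mod 31). Verify: 20 × 14 = 280 ≡ 1 (mod 31)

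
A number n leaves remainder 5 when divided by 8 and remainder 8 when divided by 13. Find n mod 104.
M = 8 × 13 = 104. M₁ = 13, y₁ ≡ 5 mod 8. M₂ = 8, y₂ ≡ 5 mod 13. n = 5×13×5 + 8×8×5 ≡ 21 mod 104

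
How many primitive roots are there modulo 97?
There are φ(97-1) = φ(96) = 32 primitive roots modulo 97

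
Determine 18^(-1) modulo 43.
Since 43 is prime, by Fermat 18^(-1) ≡ 18^{41} ≡ 12 mod 43. Verify: 18 × 12 = 216 ≡ 1 mod 43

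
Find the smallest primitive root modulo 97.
g = 5. Powers: [5, 25, 28, 43, 21, 8, 40, 6, 30, 53, ...] generates all 96 non-zero residues.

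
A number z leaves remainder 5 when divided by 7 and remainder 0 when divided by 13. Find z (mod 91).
M = 7 × 13 = 91. M₁ = 13, y₁ ≡ 6 (mod 7). M₂ = 7, y₂ ≡ 2 (mod 13). z = 5×13×6 + 0×7×2 ≡ 26 (mod 91)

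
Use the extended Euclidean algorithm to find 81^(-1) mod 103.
Extended GCD: 81(14) + 103(-11) = 1. So 81^(-1) ≡ 14 (mod 103). Verify: 81 × 14 = 1134 ≡ 1 (mod 103)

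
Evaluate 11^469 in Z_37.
Using Fermat: 11^{36} ≡ 1 (mod 37). 469 ≡ 1 (mod 36). So 11^{469} ≡ 11^{1} ≡ 11 (mod 37)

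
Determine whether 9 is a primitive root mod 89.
9^{44} ≡ 1 (mod 89) and 44 < 88, so ord_89(9) = 44 ≠ 88 and 9 is not a primitive root.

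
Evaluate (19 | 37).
(19/37) = 19^{18} mod 37 = -1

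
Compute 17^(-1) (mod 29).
Since 29 is prime, by Fermat 17^(-1) ≡ 17^{27} ≡ 12 (mod 29). Verify: 17 × 12 = 204 ≡ 1 (mod 29)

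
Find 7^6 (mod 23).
By repeated squaring (mod 23): 7^{1}≡7, 7^{2}≡3, 7^{4}≡9. Then 7^{6} = 7^{4+2} ≡ 9 × 3 ≡ 4 (mod 23)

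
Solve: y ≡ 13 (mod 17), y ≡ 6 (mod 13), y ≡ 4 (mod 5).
M = 17 × 13 × 5 = 1105. M₁ = 65, y₁ ≡ 11 (mod 17). M₂ = 85, y₂ ≡ 2 (mod 13). M₃ = 221, y₃ ≡ 1 (mod 5). y = 13×65×11 + 6×85×2 + 4×221×1 ≡ 149 (mod 1105)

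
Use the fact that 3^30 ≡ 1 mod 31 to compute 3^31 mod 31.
By Fermat: 3^{30} ≡ 1 mod 31. So 3^{31} = 3^{30} · 3^{1} ≡ 3^{1} ≡ 3 mod 31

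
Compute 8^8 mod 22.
By repeated squaring mod 22: 8^{1}≡8, 8^{2}≡20, 8^{4}≡4, 8^{8}≡16. So 8^{8} ≡ 16 mod 22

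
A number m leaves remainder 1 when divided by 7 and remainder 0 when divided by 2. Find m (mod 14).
M = 7 × 2 = 14. M₁ = 2, y₁ ≡ 4 (mod 7). M₂ = 7, y₂ ≡ 1 (mod 2). m = 1×2×4 + 0×7×1 ≡ 8 (mod 14)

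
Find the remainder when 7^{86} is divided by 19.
By Fermat: 7^{18} ≡ 1 mod 19. 86 = 4×18 + 14. So 7^{86} ≡ 7^{14} ≡ 11 mod 19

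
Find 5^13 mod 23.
By repeated squaring mod 23: 5^{1}≡5, 5^{2}≡2, 5^{4}≡4, 5^{8}≡16. Then 5^{13} = 5^{8+4+1} ≡ 16 × 4 × 5 ≡ 21 mod 23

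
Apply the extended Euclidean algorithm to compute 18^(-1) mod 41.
Extended GCD: 18(16) + 41(-7) = 1. So 18^(-1) ≡ 16 (mod 41). Verify: 18 × 16 = 288 ≡ 1 (mod 41)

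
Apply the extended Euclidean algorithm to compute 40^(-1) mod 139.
Extended GCD: 40(-66) + 139(19) = 1. So 40^(-1) ≡ -66 ≡ 73 (mod 139). Verify: 40 × 73 = 2920 ≡ 1 (mod 139)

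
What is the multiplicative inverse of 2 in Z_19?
Since 19 is prime, by Fermat 2^(-1) ≡ 2^{17} ≡ 10 (mod 19). Verify: 2 × 10 = 20 ≡ 1 (mod 19)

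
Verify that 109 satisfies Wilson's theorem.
(108)! mod 109 = 108. Since this equals -1 (mod 109), Wilson confirms 109 is prime.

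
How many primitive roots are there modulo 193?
Number of primitive roots mod 193 = φ(p-1) = φ(192) = 64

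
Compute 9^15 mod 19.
By repeated squaring mod 19: 9^{1}≡9, 9^{2}≡5, 9^{4}≡6, 9^{8}≡17. Then 9^{15} = 9^{8+4+2+1} ≡ 17 × 6 × 5 × 9 ≡ 11 mod 19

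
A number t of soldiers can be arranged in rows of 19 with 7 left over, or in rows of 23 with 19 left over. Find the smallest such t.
M = 19 × 23 = 437. M₁ = 23, y₁ ≡ 5 (mod 19). M₂ = 19, y₂ ≡ 17 (mod 23). t = 7×23×5 + 19×19×17 ≡ 387 (mod 437)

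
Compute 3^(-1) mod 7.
Since 7 is prime, by Fermat 3^(-1) ≡ 3^{5} ≡ 5 mod 7. Verify: 3 × 5 = 15 ≡ 1 mod 7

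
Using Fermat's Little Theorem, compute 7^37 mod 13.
By Fermat: 7^{12} ≡ 1 mod 13. 37 = 3×12 + 1. So 7^{37} ≡ 7^{1} ≡ 7 mod 13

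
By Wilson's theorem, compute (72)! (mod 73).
By Wilson's theorem, (72)! ≡ -1 ≡ 72 (mod 73)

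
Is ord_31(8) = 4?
Powers of 8 mod 31: 8^1≡8, 8^2≡2, 8^3≡16, 8^4≡4, 8^5≡1. 8^4≡4≢1, so ord ≠ 4. No, the actual order is 5.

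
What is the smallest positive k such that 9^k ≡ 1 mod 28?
Powers of 9 mod 28: 9^1≡9, 9^2≡25, 9^3≡1. Order = 3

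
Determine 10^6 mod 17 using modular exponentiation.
By repeated squaring (mod 17): 10^{1}≡10, 10^{2}≡15, 10^{4}≡4. Then 10^{6} = 10^{4+2} ≡ 4 × 15 ≡ 9 (mod 17)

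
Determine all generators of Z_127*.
There are φ(126) = 36 primitive roots mod 127: {3, 6, 7, 12, 14, 23, 29, 39, 43, 45, 46, 48, 53, 55, 56, 57, 58, 65, 67, 78, 83, 85, 86, 91, 92, 93, 96, 97, 101, 106, 109, 110, 112, 114, 116, 118}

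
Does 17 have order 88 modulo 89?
17^{44} ≡ 1 (mod 89) and 44 < 88, so ord_89(17) = 44 ≠ 88 and 17 is not a primitive root.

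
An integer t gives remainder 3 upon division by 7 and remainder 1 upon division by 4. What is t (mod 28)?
M = 7 × 4 = 28. M₁ = 4, y₁ ≡ 2 (mod 7). M₂ = 7, y₂ ≡ 3 (mod 4). t = 3×4×2 + 1×7×3 ≡ 17 (mod 28)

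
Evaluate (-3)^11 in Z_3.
By repeated squaring mod 3: (-3)^{1}≡0, (-3)^{2}≡0, (-3)^{4}≡0, (-3)^{8}≡0. Then (-3)^{11} = (-3)^{8+2+1} ≡ 0 × 0 × 0 ≡ 0 mod 3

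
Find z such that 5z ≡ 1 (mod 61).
Since 61 is prime, by Fermat 5^(-1) ≡ 5^{59} ≡ 49 (mod 61). Verify: 5 × 49 = 245 ≡ 1 (mod 61)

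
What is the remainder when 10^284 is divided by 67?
Using Fermat: 10^{66} ≡ 1 mod 67. 284 ≡ 20 mod 66. So 10^{284} ≡ 10^{20} ≡ 60 mod 67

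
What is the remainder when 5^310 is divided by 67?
Using Fermat: 5^{66} ≡ 1 mod 67. 310 ≡ 46 mod 66. So 5^{310} ≡ 5^{46} ≡ 25 mod 67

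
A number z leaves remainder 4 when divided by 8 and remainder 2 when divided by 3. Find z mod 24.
M = 8 × 3 = 24. M₁ = 3, y₁ ≡ 3 mod 8. M₂ = 8, y₂ ≡ 2 mod 3. z = 4×3×3 + 2×8×2 ≡ 20 mod 24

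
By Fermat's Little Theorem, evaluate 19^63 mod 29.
By Fermat: 19^{28} ≡ 1 (mod 29). 63 = 2×28 + 7. So 19^{63} ≡ 19^{7} ≡ 12 (mod 29)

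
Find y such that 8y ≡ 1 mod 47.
Since 47 is prime, by Fermat 8^(-1) ≡ 8^{45} ≡ 6 mod 47. Verify: 8 × 6 = 48 ≡ 1 mod 47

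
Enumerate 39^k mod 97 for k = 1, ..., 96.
39^1, 39^2, ..., 39^{96} mod 97: [39, 66, 52, 88, 37, 85, 17, 81, 55, 11, 41, 47, 87, 95, 19, 62, 90, 18, 23, 24, 63, 32, 84, 75, 15, 3, 20, 4, 59, 70, 14, 61, 51, 49, 68, 33, 26, 44, 67, 91, 57, 89, 76, 54, 69, 72, 92, 96, 58, 31, 45, 9, 60, 12, 80, 16, 42, 86, 56, 50, 10, 2, 78, 35, 7, 79, 74, 73, 34, 65, 13, 22, 82, 94, 77, 93, 38, 27, 83, 36, 46, 48, 29, 64, 71, 53, 30, 6, 40, 8, 21, 43, 28, 25, 5, 1]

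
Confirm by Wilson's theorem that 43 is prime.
(42)! mod 43 = 42. Since this equals -1 (mod 43), Wilson confirms 43 is prime.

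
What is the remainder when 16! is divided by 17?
By Wilson's theorem, (16)! ≡ -1 ≡ 16 mod 17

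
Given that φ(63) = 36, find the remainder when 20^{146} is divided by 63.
By Euler: 20^{36} ≡ 1 mod 63 since gcd(20, 63) = 1. 146 = 4×36 + 2. So 20^{146} ≡ 20^{2} ≡ 22 mod 63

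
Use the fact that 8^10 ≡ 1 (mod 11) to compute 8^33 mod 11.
By Fermat: 8^{10} ≡ 1 (mod 11). 33 = 3×10 + 3. So 8^{33} ≡ 8^{3} ≡ 6 (mod 11)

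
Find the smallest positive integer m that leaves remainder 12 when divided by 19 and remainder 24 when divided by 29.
M = 19 × 29 = 551. M₁ = 29, y₁ ≡ 2 (mod 19). M₂ = 19, y₂ ≡ 26 (mod 29). m = 12×29×2 + 24×19×26 ≡ 430 (mod 551)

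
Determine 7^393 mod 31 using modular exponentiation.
Using Fermat: 7^{30} ≡ 1 mod 31. 393 ≡ 3 mod 30. So 7^{393} ≡ 7^{3} ≡ 2 mod 31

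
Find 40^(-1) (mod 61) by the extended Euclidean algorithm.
Extended GCD: 40(29) + 61(-19) = 1. So 40^(-1) ≡ 29 (mod 61). Verify: 40 × 29 = 1160 ≡ 1 (mod 61)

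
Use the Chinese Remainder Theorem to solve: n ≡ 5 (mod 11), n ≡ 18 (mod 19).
M = 11 × 19 = 209. M₁ = 19, y₁ ≡ 7 (mod 11). M₂ = 11, y₂ ≡ 7 (mod 19). n = 5×19×7 + 18×11×7 ≡ 170 (mod 209)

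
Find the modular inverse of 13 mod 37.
Since 37 is prime, by Fermat 13^(-1) ≡ 13^{35} ≡ 20 mod 37. Verify: 13 × 20 = 260 ≡ 1 mod 37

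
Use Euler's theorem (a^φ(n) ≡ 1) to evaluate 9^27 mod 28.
By Euler: 9^{12} ≡ 1 (mod 28) since gcd(9, 28) = 1. 27 = 2×12 + 3. So 9^{27} ≡ 9^{3} ≡ 1 (mod 28)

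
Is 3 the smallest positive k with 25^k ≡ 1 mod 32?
Powers of 25 mod 32: 25^1≡25, 25^2≡17, 25^3≡9, 25^4≡1. 25^3≡9≢1, so ord ≠ 3. No, the actual order is 4.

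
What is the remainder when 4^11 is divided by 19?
By repeated squaring mod 19: 4^{1}≡4, 4^{2}≡16, 4^{4}≡9, 4^{8}≡5. Then 4^{11} = 4^{8+2+1} ≡ 5 × 16 × 4 ≡ 16 mod 19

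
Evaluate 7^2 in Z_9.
7^{2} = 49 ≡ 4 mod 9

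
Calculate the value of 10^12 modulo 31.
By repeated squaring mod 31: 10^{1}≡10, 10^{2}≡7, 10^{4}≡18, 10^{8}≡14. Then 10^{12} = 10^{8+4} ≡ 14 × 18 ≡ 4 mod 31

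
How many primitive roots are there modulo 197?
There are φ(197-1) = φ(196) = 84 primitive roots modulo 197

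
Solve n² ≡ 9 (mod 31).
The square roots of 9 mod 31 are 28 and 3. Verify: 28² = 784 ≡ 9 (mod 31)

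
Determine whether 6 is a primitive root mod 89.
ord_89(6) divides 88. For each prime q|88: 6^{44}≡88, 6^{8}≡8, none ≡ 1. So 6 has order 88 and is a primitive root mod 89.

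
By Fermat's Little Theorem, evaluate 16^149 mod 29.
By Fermat: 16^{28} ≡ 1 mod 29. 149 = 5×28 + 9. So 16^{149} ≡ 16^{9} ≡ 24 mod 29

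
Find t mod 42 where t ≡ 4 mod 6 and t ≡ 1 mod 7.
M = 6 × 7 = 42. M₁ = 7, y₁ ≡ 1 mod 6. M₂ = 6, y₂ ≡ 6 mod 7. t = 4×7×1 + 1×6×6 ≡ 22 mod 42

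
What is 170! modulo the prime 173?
(172)! = (170)! × (171) × (172) ≡ -1 mod 173. So (170)! ≡ -1 × [(172)(171)]^(-1) ≡ 86 mod 173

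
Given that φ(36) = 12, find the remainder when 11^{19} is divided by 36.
By Euler: 11^{12} ≡ 1 (mod 36) since gcd(11, 36) = 1. 19 = 1×12 + 7. So 11^{19} ≡ 11^{7} ≡ 11 (mod 36)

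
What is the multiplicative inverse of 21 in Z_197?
Since 197 is prime, by Fermat 21^(-1) ≡ 21^{195} ≡ 122 mod 197. Verify: 21 × 122 = 2562 ≡ 1 mod 197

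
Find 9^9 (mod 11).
By repeated squaring (mod 11): 9^{1}≡9, 9^{2}≡4, 9^{4}≡5, 9^{8}≡3. Then 9^{9} = 9^{8+1} ≡ 3 × 9 ≡ 5 (mod 11)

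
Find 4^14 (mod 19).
By repeated squaring (mod 19): 4^{1}≡4, 4^{2}≡16, 4^{4}≡9, 4^{8}≡5. Then 4^{14} = 4^{8+4+2} ≡ 5 × 9 × 16 ≡ 17 (mod 19)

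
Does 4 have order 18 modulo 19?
4^{9} ≡ 1 mod 19 and 9 < 18, so ord_19(4) = 9 ≠ 18 and 4 is not a primitive root.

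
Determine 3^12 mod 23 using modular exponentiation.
By repeated squaring mod 23: 3^{1}≡3, 3^{2}≡9, 3^{4}≡12, 3^{8}≡6. Then 3^{12} = 3^{8+4} ≡ 6 × 12 ≡ 3 mod 23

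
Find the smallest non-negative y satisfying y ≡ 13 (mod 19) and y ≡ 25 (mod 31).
M = 19 × 31 = 589. M₁ = 31, y₁ ≡ 8 (mod 19). M₂ = 19, y₂ ≡ 18 (mod 31). y = 13×31×8 + 25×19×18 ≡ 583 (mod 589)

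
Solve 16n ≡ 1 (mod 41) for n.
Since 41 is prime, by Fermat 16^(-1) ≡ 16^{39} ≡ 18 (mod 41). Verify: 16 × 18 = 288 ≡ 1 (mod 41)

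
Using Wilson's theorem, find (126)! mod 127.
By Wilson's theorem, (126)! ≡ -1 ≡ 126 mod 127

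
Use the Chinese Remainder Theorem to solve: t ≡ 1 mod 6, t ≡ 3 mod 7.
M = 6 × 7 = 42. M₁ = 7, y₁ ≡ 1 mod 6. M₂ = 6, y₂ ≡ 6 mod 7. t = 1×7×1 + 3×6×6 ≡ 31 mod 42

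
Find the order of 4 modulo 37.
Powers of 4 mod 37: 4^1≡4, 4^2≡16, 4^3≡27, 4^4≡34, 4^5≡25, 4^6≡26, 4^7≡30, 4^8≡9, 4^9≡36, 4^10≡33, 4^11≡21, 4^12≡10, 4^13≡3, 4^14≡12, 4^15≡11, 4^16≡7, 4^17≡28, 4^18≡1. ord_37(4) = 18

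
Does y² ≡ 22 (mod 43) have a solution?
By Euler's criterion: 22^{21} ≡ 42 (mod 43). Since this equals -1 (≡ 42), 22 is not a QR.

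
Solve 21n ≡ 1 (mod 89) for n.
Since 89 is prime, by Fermat 21^(-1) ≡ 21^{87} ≡ 17 (mod 89). Verify: 21 × 17 = 357 ≡ 1 (mod 89)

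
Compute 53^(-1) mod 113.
Since 113 is prime, by Fermat 53^(-1) ≡ 53^{111} ≡ 32 mod 113. Verify: 53 × 32 = 1696 ≡ 1 mod 113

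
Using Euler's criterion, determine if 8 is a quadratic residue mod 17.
By Euler's criterion: 8^{8} ≡ 1 (mod 17). Since this equals 1, 8 is a QR.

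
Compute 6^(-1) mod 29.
Since 29 is prime, by Fermat 6^(-1) ≡ 6^{27} ≡ 5 mod 29. Verify: 6 × 5 = 30 ≡ 1 mod 29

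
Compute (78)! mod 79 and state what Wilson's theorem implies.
(78)! mod 79 = 78. Since this equals -1 (mod 79), Wilson confirms 79 is prime.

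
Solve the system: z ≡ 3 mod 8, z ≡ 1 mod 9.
M = 8 × 9 = 72. M₁ = 9, y₁ ≡ 1 mod 8. M₂ = 8, y₂ ≡ 8 mod 9. z = 3×9×1 + 1×8×8 ≡ 19 mod 72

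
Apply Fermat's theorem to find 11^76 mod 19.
By Fermat: 11^{18} ≡ 1 mod 19. 76 = 4×18 + 4. So 11^{76} ≡ 11^{4} ≡ 11 mod 19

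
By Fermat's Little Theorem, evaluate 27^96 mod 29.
By Fermat: 27^{28} ≡ 1 mod 29. 96 = 3×28 + 12. So 27^{96} ≡ 27^{12} ≡ 7 mod 29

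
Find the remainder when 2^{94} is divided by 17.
By Fermat: 2^{16} ≡ 1 mod 17. 94 = 5×16 + 14. So 2^{94} ≡ 2^{14} ≡ 13 mod 17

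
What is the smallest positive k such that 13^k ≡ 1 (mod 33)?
Powers of 13 mod 33: 13^1≡13, 13^2≡4, 13^3≡19, 13^4≡16, 13^5≡10, 13^6≡31, 13^7≡7, 13^8≡25, 13^9≡28, 13^10≡1. Order = 10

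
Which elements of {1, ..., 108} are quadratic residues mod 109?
QRs mod 109: {1, 3, 4, 5, 7, 9, 12, 15, 16, 20, 21, 22, 25, 26, 27, 28, 29, 31, 34, 35, 36, 38, 43, 45, 46, 48, 49, 60, 61, 63, 64, 66, 71, 73, 74, 75, 78, 80, 81, 82, 83, 84, 87, 88, 89, 93, 94, 97, 100, 102, 104, 105, 106, 108}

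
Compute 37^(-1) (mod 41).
Since 41 is prime, by Fermat 37^(-1) ≡ 37^{39} ≡ 10 (mod 41). Verify: 37 × 10 = 370 ≡ 1 (mod 41)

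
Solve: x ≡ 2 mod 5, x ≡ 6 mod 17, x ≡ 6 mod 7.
M = 5 × 17 × 7 = 595. M₁ = 119, y₁ ≡ 4 mod 5. M₂ = 35, y₂ ≡ 1 mod 17. M₃ = 85, y₃ ≡ 1 mod 7. x = 2×119×4 + 6×35×1 + 6×85×1 ≡ 482 mod 595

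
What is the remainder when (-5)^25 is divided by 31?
By repeated squaring (mod 31): (-5)^{1}≡26, (-5)^{2}≡25, (-5)^{4}≡5, (-5)^{8}≡25, (-5)^{16}≡5. Then (-5)^{25} = (-5)^{16+8+1} ≡ 5 × 25 × 26 ≡ 26 (mod 31)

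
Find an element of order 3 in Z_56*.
9 has order 3 mod 56 since 9^{3} ≡ 1 (mod 56) and no smaller power works.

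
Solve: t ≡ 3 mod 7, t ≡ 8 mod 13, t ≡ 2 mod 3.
M = 7 × 13 × 3 = 273. M₁ = 39, y₁ ≡ 2 mod 7. M₂ = 21, y₂ ≡ 5 mod 13. M₃ = 91, y₃ ≡ 1 mod 3. t = 3×39×2 + 8×21×5 + 2×91×1 ≡ 164 mod 273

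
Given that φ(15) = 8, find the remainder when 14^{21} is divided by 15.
By Euler: 14^{8} ≡ 1 mod 15 since gcd(14, 15) = 1. 21 = 2×8 + 5. So 14^{21} ≡ 14^{5} ≡ 14 mod 15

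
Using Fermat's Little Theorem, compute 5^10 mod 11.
By Fermat's Little Theorem, 5^{10} ≡ 1 mod 11 since 11 is prime and gcd(5, 11) = 1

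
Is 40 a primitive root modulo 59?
ord_59(40) divides 58. For each prime q|58: 40^{29}≡58, 40^{2}≡7, none ≡ 1. So 40 has order 58 and is a primitive root mod 59.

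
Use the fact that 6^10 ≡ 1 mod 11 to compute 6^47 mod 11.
By Fermat: 6^{10} ≡ 1 mod 11. 47 = 4×10 + 7. So 6^{47} ≡ 6^{7} ≡ 8 mod 11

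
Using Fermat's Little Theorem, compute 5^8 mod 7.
By Fermat: 5^{6} ≡ 1 mod 7. So 5^{8} = 5^{6} · 5^{2} ≡ 5^{2} ≡ 4 mod 7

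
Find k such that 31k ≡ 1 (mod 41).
Since 41 is prime, by Fermat 31^(-1) ≡ 31^{39} ≡ 4 (mod 41). Verify: 31 × 4 = 124 ≡ 1 (mod 41)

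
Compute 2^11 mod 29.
By repeated squaring (mod 29): 2^{1}≡2, 2^{2}≡4, 2^{4}≡16, 2^{8}≡24. Then 2^{11} = 2^{8+2+1} ≡ 24 × 4 × 2 ≡ 18 (mod 29)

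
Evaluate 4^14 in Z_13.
Using Fermat: 4^{12} ≡ 1 mod 13. 14 ≡ 2 mod 12. So 4^{14} ≡ 4^{2} ≡ 3 mod 13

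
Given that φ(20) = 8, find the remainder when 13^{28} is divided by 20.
By Euler: 13^{8} ≡ 1 mod 20 since gcd(13, 20) = 1. 28 = 3×8 + 4. So 13^{28} ≡ 13^{4} ≡ 1 mod 20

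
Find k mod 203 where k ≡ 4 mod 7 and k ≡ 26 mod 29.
M = 7 × 29 = 203. M₁ = 29, y₁ ≡ 1 mod 7. M₂ = 7, y₂ ≡ 25 mod 29. k = 4×29×1 + 26×7×25 ≡ 200 mod 203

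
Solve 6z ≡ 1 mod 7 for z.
Since 7 is prime, by Fermat 6^(-1) ≡ 6^{5} ≡ 6 mod 7. Verify: 6 × 6 = 36 ≡ 1 mod 7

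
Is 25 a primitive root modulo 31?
25^{3} ≡ 1 mod 31 and 3 < 30, so ord_31(25) = 3 ≠ 30 and 25 is not a primitive root.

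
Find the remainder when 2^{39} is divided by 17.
By Fermat: 2^{16} ≡ 1 mod 17. 39 = 2×16 + 7. So 2^{39} ≡ 2^{7} ≡ 9 mod 17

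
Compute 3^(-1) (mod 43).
Since 43 is prime, by Fermat 3^(-1) ≡ 3^{41} ≡ 29 (mod 43). Verify: 3 × 29 = 87 ≡ 1 (mod 43)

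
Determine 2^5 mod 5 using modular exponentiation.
Using Fermat: 2^{4} ≡ 1 mod 5. 5 ≡ 1 mod 4. So 2^{5} ≡ 2^{1} ≡ 2 mod 5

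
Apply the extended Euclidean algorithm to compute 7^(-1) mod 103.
Extended GCD: 7(-44) + 103(3) = 1. So 7^(-1) ≡ -44 ≡ 59 (mod 103). Verify: 7 × 59 = 413 ≡ 1 (mod 103)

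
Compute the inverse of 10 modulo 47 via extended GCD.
Extended GCD: 10(-14) + 47(3) = 1. So 10^(-1) ≡ -14 ≡ 33 mod 47. Verify: 10 × 33 = 330 ≡ 1 mod 47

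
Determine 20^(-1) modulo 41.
Since 41 is prime, by Fermat 20^(-1) ≡ 20^{39} ≡ 39 mod 41. Verify: 20 × 39 = 780 ≡ 1 mod 41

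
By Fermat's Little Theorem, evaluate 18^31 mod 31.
By Fermat: 18^{30} ≡ 1 (mod 31). So 18^{31} = 18^{30} · 18^{1} ≡ 18^{1} ≡ 18 (mod 31)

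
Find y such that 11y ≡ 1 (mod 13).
Since 13 is prime, by Fermat 11^(-1) ≡ 11^{11} ≡ 6 (mod 13). Verify: 11 × 6 = 66 ≡ 1 (mod 13)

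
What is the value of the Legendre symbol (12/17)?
(12/17) = 12^{8} mod 17 = -1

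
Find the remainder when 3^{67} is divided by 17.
By Fermat: 3^{16} ≡ 1 mod 17. 67 = 4×16 + 3. So 3^{67} ≡ 3^{3} ≡ 10 mod 17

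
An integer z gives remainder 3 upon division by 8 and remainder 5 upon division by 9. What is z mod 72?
M = 8 × 9 = 72. M₁ = 9, y₁ ≡ 1 mod 8. M₂ = 8, y₂ ≡ 8 mod 9. z = 3×9×1 + 5×8×8 ≡ 59 mod 72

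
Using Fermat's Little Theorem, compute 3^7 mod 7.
By Fermat: 3^{6} ≡ 1 mod 7. So 3^{7} = 3^{6} · 3^{1} ≡ 3^{1} ≡ 3 mod 7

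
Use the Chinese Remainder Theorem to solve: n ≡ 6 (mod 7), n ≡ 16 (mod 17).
M = 7 × 17 = 119. M₁ = 17, y₁ ≡ 5 (mod 7). M₂ = 7, y₂ ≡ 5 (mod 17). n = 6×17×5 + 16×7×5 ≡ 118 (mod 119)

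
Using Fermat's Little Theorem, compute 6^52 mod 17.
By Fermat: 6^{16} ≡ 1 (mod 17). 52 = 3×16 + 4. So 6^{52} ≡ 6^{4} ≡ 4 (mod 17)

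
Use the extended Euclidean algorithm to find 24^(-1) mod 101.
Extended GCD: 24(-21) + 101(5) = 1. So 24^(-1) ≡ -21 ≡ 80 mod 101. Verify: 24 × 80 = 1920 ≡ 1 mod 101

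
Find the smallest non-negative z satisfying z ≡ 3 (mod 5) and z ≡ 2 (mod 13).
M = 5 × 13 = 65. M₁ = 13, y₁ ≡ 2 (mod 5). M₂ = 5, y₂ ≡ 8 (mod 13). z = 3×13×2 + 2×5×8 ≡ 28 (mod 65)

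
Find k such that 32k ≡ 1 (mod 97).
Since 97 is prime, by Fermat 32^(-1) ≡ 32^{95} ≡ 94 (mod 97). Verify: 32 × 94 = 3008 ≡ 1 (mod 97)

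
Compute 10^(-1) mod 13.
Since 13 is prime, by Fermat 10^(-1) ≡ 10^{11} ≡ 4 mod 13. Verify: 10 × 4 = 40 ≡ 1 mod 13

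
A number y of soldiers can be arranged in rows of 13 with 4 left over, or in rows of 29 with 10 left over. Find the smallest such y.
M = 13 × 29 = 377. M₁ = 29, y₁ ≡ 9 mod 13. M₂ = 13, y₂ ≡ 9 mod 29. y = 4×29×9 + 10×13×9 ≡ 329 mod 377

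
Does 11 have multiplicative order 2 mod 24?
Powers of 11 mod 24: 11^1≡11, 11^2≡1. First k with 11^k≡1 is k=2. Yes, ord_24(11) = 2.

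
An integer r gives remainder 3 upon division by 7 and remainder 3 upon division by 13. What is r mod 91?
M = 7 × 13 = 91. M₁ = 13, y₁ ≡ 6 mod 7. M₂ = 7, y₂ ≡ 2 mod 13. r = 3×13×6 + 3×7×2 ≡ 3 mod 91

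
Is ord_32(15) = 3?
Powers of 15 mod 32: 15^1≡15, 15^2≡1. Already 15^2≡1, so the order is 2 < 3. No, the actual order is 2.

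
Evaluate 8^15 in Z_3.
Using Fermat: 8^{2} ≡ 1 (mod 3). 15 ≡ 1 (mod 2). So 8^{15} ≡ 8^{1} ≡ 2 (mod 3)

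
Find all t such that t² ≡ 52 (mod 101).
The square roots of 52 mod 101 are 31 and 70. Verify: 31² = 961 ≡ 52 (mod 101)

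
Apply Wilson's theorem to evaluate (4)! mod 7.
(6)! = (4)! × (5) × (6) ≡ -1 (mod 7). So (4)! ≡ -1 × [(6)(5)]^(-1) ≡ 3 (mod 7)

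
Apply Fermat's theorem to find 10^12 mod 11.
By Fermat: 10^{10} ≡ 1 mod 11. So 10^{12} = 10^{10} · 10^{2} ≡ 10^{2} ≡ 1 mod 11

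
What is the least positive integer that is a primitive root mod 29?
g = 2. For each prime q|28: 2^{14}≡28, 2^{4}≡16, none ≡ 1, so ord_29(2) = 28 and 2 is a primitive root.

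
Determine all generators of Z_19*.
There are φ(18) = 6 primitive roots mod 19: {2, 3, 10, 13, 14, 15}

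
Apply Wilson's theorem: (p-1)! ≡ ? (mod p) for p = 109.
By Wilson's theorem, (108)! ≡ -1 ≡ 108 mod 109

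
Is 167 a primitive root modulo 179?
ord_179(167) divides 178. For each prime q|178: 167^{89}≡178, 167^{2}≡144, none ≡ 1. So 167 has order 178 and is a primitive root mod 179.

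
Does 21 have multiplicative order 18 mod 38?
Powers of 21 mod 38: 21^1≡21, 21^2≡23, 21^3≡27, 21^4≡35, 21^5≡13, 21^6≡7, 21^7≡33, 21^8≡9, 21^9≡37, 21^10≡17, 21^11≡15, 21^12≡11, 21^13≡3, 21^14≡25, 21^15≡31, 21^16≡5, 21^17≡29, 21^18≡1. First k with 21^k≡1 is k=18. Yes, ord_38(21) = 18.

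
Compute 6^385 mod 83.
Using Fermat: 6^{82} ≡ 1 (mod 83). 385 ≡ 57 (mod 82). So 6^{385} ≡ 6^{57} ≡ 46 (mod 83)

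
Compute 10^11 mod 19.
By repeated squaring (mod 19): 10^{1}≡10, 10^{2}≡5, 10^{4}≡6, 10^{8}≡17. Then 10^{11} = 10^{8+2+1} ≡ 17 × 5 × 10 ≡ 14 (mod 19)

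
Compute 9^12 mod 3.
By repeated squaring mod 3: 9^{1}≡0, 9^{2}≡0, 9^{4}≡0, 9^{8}≡0. Then 9^{12} = 9^{8+4} ≡ 0 × 0 ≡ 0 mod 3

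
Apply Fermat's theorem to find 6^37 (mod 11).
By Fermat: 6^{10} ≡ 1 (mod 11). 37 = 3×10 + 7. So 6^{37} ≡ 6^{7} ≡ 8 (mod 11)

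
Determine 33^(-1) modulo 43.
Since 43 is prime, by Fermat 33^(-1) ≡ 33^{41} ≡ 30 (mod 43). Verify: 33 × 30 = 990 ≡ 1 (mod 43)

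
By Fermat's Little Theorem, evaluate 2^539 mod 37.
By Fermat: 2^{36} ≡ 1 mod 37. 539 ≡ 35 mod 36. So 2^{539} ≡ 2^{35} ≡ 19 mod 37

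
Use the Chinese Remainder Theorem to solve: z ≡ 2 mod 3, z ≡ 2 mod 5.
M = 3 × 5 = 15. M₁ = 5, y₁ ≡ 2 mod 3. M₂ = 3, y₂ ≡ 2 mod 5. z = 2×5×2 + 2×3×2 ≡ 2 mod 15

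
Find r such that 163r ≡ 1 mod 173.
Since 173 is prime, by Fermat 163^(-1) ≡ 163^{171} ≡ 121 mod 173. Verify: 163 × 121 = 19723 ≡ 1 mod 173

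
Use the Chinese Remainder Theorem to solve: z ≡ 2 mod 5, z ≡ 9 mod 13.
M = 5 × 13 = 65. M₁ = 13, y₁ ≡ 2 mod 5. M₂ = 5, y₂ ≡ 8 mod 13. z = 2×13×2 + 9×5×8 ≡ 22 mod 65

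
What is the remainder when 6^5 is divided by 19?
By repeated squaring (mod 19): 6^{1}≡6, 6^{2}≡17, 6^{4}≡4. Then 6^{5} = 6^{4+1} ≡ 4 × 6 ≡ 5 (mod 19)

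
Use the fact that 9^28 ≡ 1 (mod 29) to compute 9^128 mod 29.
By Fermat: 9^{28} ≡ 1 (mod 29). 128 = 4×28 + 16. So 9^{128} ≡ 9^{16} ≡ 23 (mod 29)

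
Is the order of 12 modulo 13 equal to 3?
Powers of 12 mod 13: 12^1≡12, 12^2≡1. Already 12^2≡1, so the order is 2 < 3. No, the actual order is 2.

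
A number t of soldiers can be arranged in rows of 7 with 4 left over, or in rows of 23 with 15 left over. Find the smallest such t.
M = 7 × 23 = 161. M₁ = 23, y₁ ≡ 4 (mod 7). M₂ = 7, y₂ ≡ 10 (mod 23). t = 4×23×4 + 15×7×10 ≡ 130 (mod 161)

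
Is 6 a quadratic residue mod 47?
By Euler's criterion: 6^{23} ≡ 1 (mod 47). Since this equals 1, 6 is a QR.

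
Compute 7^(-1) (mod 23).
Since 23 is prime, by Fermat 7^(-1) ≡ 7^{21} ≡ 10 (mod 23). Verify: 7 × 10 = 70 ≡ 1 (mod 23)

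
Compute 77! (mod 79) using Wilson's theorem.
(78)! = (77)! × (78) ≡ -1 (mod 79). So (77)! ≡ -1 × (78)^(-1) ≡ (-1)×(-1) = 1 (mod 79)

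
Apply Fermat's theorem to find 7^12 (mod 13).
By Fermat's Little Theorem, 7^{12} ≡ 1 (mod 13) since 13 is prime and gcd(7, 13) = 1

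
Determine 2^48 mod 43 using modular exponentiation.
Using Fermat: 2^{42} ≡ 1 (mod 43). 48 ≡ 6 (mod 42). So 2^{48} ≡ 2^{6} ≡ 21 (mod 43)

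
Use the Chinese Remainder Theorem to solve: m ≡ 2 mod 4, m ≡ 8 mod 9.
M = 4 × 9 = 36. M₁ = 9, y₁ ≡ 1 mod 4. M₂ = 4, y₂ ≡ 7 mod 9. m = 2×9×1 + 8×4×7 ≡ 26 mod 36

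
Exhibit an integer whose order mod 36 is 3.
25 has order 3 mod 36 since 25^{3} ≡ 1 mod 36 and no smaller power works.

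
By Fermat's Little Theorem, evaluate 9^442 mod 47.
By Fermat: 9^{46} ≡ 1 mod 47. 442 ≡ 28 mod 46. So 9^{442} ≡ 9^{28} ≡ 17 mod 47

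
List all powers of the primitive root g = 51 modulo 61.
51^1, 51^2, ..., 51^{60} mod 61: [51, 39, 37, 57, 40, 27, 35, 16, 23, 14, 43, 58, 30, 5, 11, 12, 2, 41, 17, 13, 53, 19, 54, 9, 32, 46, 28, 25, 55, 60, 10, 22, 24, 4, 21, 34, 26, 45, 38, 47, 18, 3, 31, 56, 50, 49, 59, 20, 44, 48, 8, 42, 7, 52, 29, 15, 33, 36, 6, 1]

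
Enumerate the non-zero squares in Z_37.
Quadratic residues modulo 37: {1, 3, 4, 7, 9, 10, 11, 12, 16, 21, 25, 26, 27, 28, 30, 33, 34, 36}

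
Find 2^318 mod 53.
Using Fermat: 2^{52} ≡ 1 mod 53. 318 ≡ 6 mod 52. So 2^{318} ≡ 2^{6} ≡ 11 mod 53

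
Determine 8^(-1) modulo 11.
Since 11 is prime, by Fermat 8^(-1) ≡ 8^{9} ≡ 7 mod 11. Verify: 8 × 7 = 56 ≡ 1 mod 11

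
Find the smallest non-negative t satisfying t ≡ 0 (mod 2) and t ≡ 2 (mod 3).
M = 2 × 3 = 6. M₁ = 3, y₁ ≡ 1 (mod 2). M₂ = 2, y₂ ≡ 2 (mod 3). t = 0×3×1 + 2×2×2 ≡ 2 (mod 6)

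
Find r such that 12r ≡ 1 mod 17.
Since 17 is prime, by Fermat 12^(-1) ≡ 12^{15} ≡ 10 mod 17. Verify: 12 × 10 = 120 ≡ 1 mod 17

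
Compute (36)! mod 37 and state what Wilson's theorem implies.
(36)! mod 37 = 36. Since this equals -1 mod 37, Wilson confirms 37 is prime.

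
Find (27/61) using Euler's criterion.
(27/61) = 27^{30} mod 61 = 1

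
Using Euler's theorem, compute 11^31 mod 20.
By Euler: 11^{8} ≡ 1 mod 20 since gcd(11, 20) = 1. 31 = 3×8 + 7. So 11^{31} ≡ 11^{7} ≡ 11 mod 20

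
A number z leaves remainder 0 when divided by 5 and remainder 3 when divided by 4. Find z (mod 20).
M = 5 × 4 = 20. M₁ = 4, y₁ ≡ 4 (mod 5). M₂ = 5, y₂ ≡ 1 (mod 4). z = 0×4×4 + 3×5×1 ≡ 15 (mod 20)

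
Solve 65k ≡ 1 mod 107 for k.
Since 107 is prime, by Fermat 65^(-1) ≡ 65^{105} ≡ 28 mod 107. Verify: 65 × 28 = 1820 ≡ 1 mod 107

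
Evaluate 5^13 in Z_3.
Using Fermat: 5^{2} ≡ 1 (mod 3). 13 ≡ 1 (mod 2). So 5^{13} ≡ 5^{1} ≡ 2 (mod 3)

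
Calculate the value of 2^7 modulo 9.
By repeated squaring (mod 9): 2^{1}≡2, 2^{2}≡4, 2^{4}≡7. Then 2^{7} = 2^{4+2+1} ≡ 7 × 4 × 2 ≡ 2 (mod 9)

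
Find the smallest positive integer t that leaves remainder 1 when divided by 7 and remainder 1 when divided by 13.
M = 7 × 13 = 91. M₁ = 13, y₁ ≡ 6 (mod 7). M₂ = 7, y₂ ≡ 2 (mod 13). t = 1×13×6 + 1×7×2 ≡ 1 (mod 91)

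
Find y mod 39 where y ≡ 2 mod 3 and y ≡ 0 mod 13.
M = 3 × 13 = 39. M₁ = 13, y₁ ≡ 1 mod 3. M₂ = 3, y₂ ≡ 9 mod 13. y = 2×13×1 + 0×3×9 ≡ 26 mod 39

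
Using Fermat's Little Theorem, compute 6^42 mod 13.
By Fermat: 6^{12} ≡ 1 (mod 13). 42 = 3×12 + 6. So 6^{42} ≡ 6^{6} ≡ 12 (mod 13)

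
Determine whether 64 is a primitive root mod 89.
64^{11} ≡ 1 (mod 89) and 11 < 88, so ord_89(64) = 11 ≠ 88 and 64 is not a primitive root.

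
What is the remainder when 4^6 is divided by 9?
By repeated squaring (mod 9): 4^{1}≡4, 4^{2}≡7, 4^{4}≡4. Then 4^{6} = 4^{4+2} ≡ 4 × 7 ≡ 1 (mod 9)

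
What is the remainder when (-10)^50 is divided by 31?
Using Fermat: (-10)^{30} ≡ 1 mod 31. 50 ≡ 20 mod 30. So (-10)^{50} ≡ (-10)^{20} ≡ 25 mod 31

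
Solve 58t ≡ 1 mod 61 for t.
Since 61 is prime, by Fermat 58^(-1) ≡ 58^{59} ≡ 20 mod 61. Verify: 58 × 20 = 1160 ≡ 1 mod 61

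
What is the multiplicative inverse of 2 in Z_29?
Since 29 is prime, by Fermat 2^(-1) ≡ 2^{27} ≡ 15 mod 29. Verify: 2 × 15 = 30 ≡ 1 mod 29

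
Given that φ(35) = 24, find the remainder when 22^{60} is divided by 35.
By Euler: 22^{24} ≡ 1 mod 35 since gcd(22, 35) = 1. 60 = 2×24 + 12. So 22^{60} ≡ 22^{12} ≡ 1 mod 35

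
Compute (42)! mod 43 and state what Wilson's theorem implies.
(42)! mod 43 = 42. Since this equals -1 mod 43, Wilson confirms 43 is prime.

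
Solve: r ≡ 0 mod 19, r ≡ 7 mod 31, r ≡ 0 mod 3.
M = 19 × 31 × 3 = 1767. M₁ = 93, y₁ ≡ 9 mod 19. M₂ = 57, y₂ ≡ 6 mod 31. M₃ = 589, y₃ ≡ 1 mod 3. r = 0×93×9 + 7×57×6 + 0×589×1 ≡ 627 mod 1767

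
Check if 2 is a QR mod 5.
By Euler's criterion: 2^{2} ≡ 4 (mod 5). Since this equals -1 (≡ 4), 2 is not a QR.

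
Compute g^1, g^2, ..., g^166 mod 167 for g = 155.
155^1, 155^2, ..., 155^{166} mod 167: [155, 144, 109, 28, 165, 24, 46, 116, 111, 4, 119, 75, 102, 112, 159, 96, 17, 130, 110, 16, 142, 133, 74, 114, 135, 50, 68, 19, 106, 64, 67, 31, 129, 122, 39, 33, 105, 76, 90, 89, 101, 124, 15, 154, 156, 132, 86, 137, 26, 22, 70, 162, 60, 115, 123, 27, 10, 47, 104, 88, 113, 147, 73, 126, 158, 108, 40, 21, 82, 18, 118, 87, 125, 3, 131, 98, 160, 84, 161, 72, 138, 14, 166, 12, 23, 58, 139, 2, 143, 121, 51, 56, 163, 48, 92, 65, 55, 8, 71, 150, 37, 57, 151, 25, 34, 93, 53, 32, 117, 99, 148, 61, 103, 100, 136, 38, 45, 128, 134, 62, 91, 77, 78, 66, 43, 152, 13, 11, 35, 81, 30, 141, 145, 97, 5, 107, 52, 44, 140, 157, 120, 63, 79, 54, 20, 94, 41, 9, 59, 127, 146, 85, 149, 49, 80, 42, 164, 36, 69, 7, 83, 6, 95, 29, 153, 1]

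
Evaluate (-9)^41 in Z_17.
Using Fermat: (-9)^{16} ≡ 1 mod 17. 41 ≡ 9 mod 16. So (-9)^{41} ≡ (-9)^{9} ≡ 8 mod 17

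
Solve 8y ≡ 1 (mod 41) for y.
Since 41 is prime, by Fermat 8^(-1) ≡ 8^{39} ≡ 36 (mod 41). Verify: 8 × 36 = 288 ≡ 1 (mod 41)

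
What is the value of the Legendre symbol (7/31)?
(7/31) = 7^{15} mod 31 = 1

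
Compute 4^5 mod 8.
By repeated squaring mod 8: 4^{1}≡4, 4^{2}≡0, 4^{4}≡0. Then 4^{5} = 4^{4+1} ≡ 0 × 4 ≡ 0 mod 8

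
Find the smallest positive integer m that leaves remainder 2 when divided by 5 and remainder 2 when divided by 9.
M = 5 × 9 = 45. M₁ = 9, y₁ ≡ 4 (mod 5). M₂ = 5, y₂ ≡ 2 (mod 9). m = 2×9×4 + 2×5×2 ≡ 2 (mod 45)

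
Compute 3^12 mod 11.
Using Fermat: 3^{10} ≡ 1 (mod 11). 12 ≡ 2 (mod 10). So 3^{12} ≡ 3^{2} ≡ 9 (mod 11)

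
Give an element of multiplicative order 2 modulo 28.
13 has order 2 mod 28 since 13^{2} ≡ 1 (mod 28) and no smaller power works.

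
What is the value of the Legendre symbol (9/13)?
(9/13) = 9^{6} mod 13 = 1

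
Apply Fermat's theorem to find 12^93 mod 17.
By Fermat: 12^{16} ≡ 1 mod 17. 93 = 5×16 + 13. So 12^{93} ≡ 12^{13} ≡ 14 mod 17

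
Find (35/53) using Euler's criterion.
(35/53) = 35^{26} mod 53 = -1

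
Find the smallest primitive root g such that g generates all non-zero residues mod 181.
g = 2. For each prime q|180: 2^{90}≡180, 2^{60}≡48, 2^{36}≡59, none ≡ 1, so ord_181(2) = 180 and 2 is a primitive root.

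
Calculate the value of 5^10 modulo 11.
Using Fermat: 5^{10} ≡ 1 mod 11. 10 ≡ 0 mod 10. So 5^{10} ≡ 5^{0} ≡ 1 mod 11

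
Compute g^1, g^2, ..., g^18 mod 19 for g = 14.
14^1, 14^2, ..., 14^{18} mod 19: [14, 6, 8, 17, 10, 7, 3, 4, 18, 5, 13, 11, 2, 9, 12, 16, 15, 1]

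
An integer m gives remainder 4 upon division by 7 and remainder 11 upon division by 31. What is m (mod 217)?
M = 7 × 31 = 217. M₁ = 31, y₁ ≡ 5 (mod 7). M₂ = 7, y₂ ≡ 9 (mod 31). m = 4×31×5 + 11×7×9 ≡ 11 (mod 217)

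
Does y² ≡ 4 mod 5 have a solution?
By Euler's criterion: 4^{2} ≡ 1 mod 5. Since this equals 1, 4 is a QR.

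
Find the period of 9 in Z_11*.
Powers of 9 mod 11: 9^1≡9, 9^2≡4, 9^3≡3, 9^4≡5, 9^5≡1. Order = 5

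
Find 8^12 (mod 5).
Using Fermat: 8^{4} ≡ 1 (mod 5). 12 ≡ 0 (mod 4). So 8^{12} ≡ 8^{0} ≡ 1 (mod 5)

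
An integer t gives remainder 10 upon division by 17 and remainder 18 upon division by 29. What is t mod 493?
M = 17 × 29 = 493. M₁ = 29, y₁ ≡ 10 mod 17. M₂ = 17, y₂ ≡ 12 mod 29. t = 10×29×10 + 18×17×12 ≡ 163 mod 493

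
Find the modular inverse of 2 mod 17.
Since 17 is prime, by Fermat 2^(-1) ≡ 2^{15} ≡ 9 mod 17. Verify: 2 × 9 = 18 ≡ 1 mod 17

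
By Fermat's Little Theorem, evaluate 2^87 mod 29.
By Fermat: 2^{28} ≡ 1 mod 29. 87 = 3×28 + 3. So 2^{87} ≡ 2^{3} ≡ 8 mod 29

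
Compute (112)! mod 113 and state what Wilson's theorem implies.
(112)! mod 113 = 112. Since this equals -1 mod 113, Wilson confirms 113 is prime.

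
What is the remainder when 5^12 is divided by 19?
By repeated squaring (mod 19): 5^{1}≡5, 5^{2}≡6, 5^{4}≡17, 5^{8}≡4. Then 5^{12} = 5^{8+4} ≡ 4 × 17 ≡ 11 (mod 19)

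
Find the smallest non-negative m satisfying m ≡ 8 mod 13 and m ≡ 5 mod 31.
M = 13 × 31 = 403. M₁ = 31, y₁ ≡ 8 mod 13. M₂ = 13, y₂ ≡ 12 mod 31. m = 8×31×8 + 5×13×12 ≡ 346 mod 403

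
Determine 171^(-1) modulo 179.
Since 179 is prime, by Fermat 171^(-1) ≡ 171^{177} ≡ 67 mod 179. Verify: 171 × 67 = 11457 ≡ 1 mod 179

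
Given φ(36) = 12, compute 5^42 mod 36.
By Euler: 5^{12} ≡ 1 mod 36 since gcd(5, 36) = 1. 42 = 3×12 + 6. So 5^{42} ≡ 5^{6} ≡ 1 mod 36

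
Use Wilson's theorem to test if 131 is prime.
(130)! mod 131 = 130. Since 130 ≡ -1 mod 131, 131 is prime.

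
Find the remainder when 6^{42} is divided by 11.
By Fermat: 6^{10} ≡ 1 mod 11. 42 = 4×10 + 2. So 6^{42} ≡ 6^{2} ≡ 3 mod 11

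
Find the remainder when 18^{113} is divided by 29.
By Fermat: 18^{28} ≡ 1 (mod 29). 113 = 4×28 + 1. So 18^{113} ≡ 18^{1} ≡ 18 (mod 29)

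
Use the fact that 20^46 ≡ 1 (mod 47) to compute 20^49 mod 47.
By Fermat: 20^{46} ≡ 1 (mod 47). So 20^{49} = 20^{46} · 20^{3} ≡ 20^{3} ≡ 10 (mod 47)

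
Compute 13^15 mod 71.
By repeated squaring mod 71: 13^{1}≡13, 13^{2}≡27, 13^{4}≡19, 13^{8}≡6. Then 13^{15} = 13^{8+4+2+1} ≡ 6 × 19 × 27 × 13 ≡ 41 mod 71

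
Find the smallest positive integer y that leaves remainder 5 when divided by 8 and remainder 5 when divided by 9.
M = 8 × 9 = 72. M₁ = 9, y₁ ≡ 1 mod 8. M₂ = 8, y₂ ≡ 8 mod 9. y = 5×9×1 + 5×8×8 ≡ 5 mod 72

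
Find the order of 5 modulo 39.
Powers of 5 mod 39: 5^1≡5, 5^2≡25, 5^3≡8, 5^4≡1. So the order of 5 is 4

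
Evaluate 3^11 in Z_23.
By repeated squaring (mod 23): 3^{1}≡3, 3^{2}≡9, 3^{4}≡12, 3^{8}≡6. Then 3^{11} = 3^{8+2+1} ≡ 6 × 9 × 3 ≡ 1 (mod 23)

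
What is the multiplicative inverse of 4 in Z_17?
Since 17 is prime, by Fermat 4^(-1) ≡ 4^{15} ≡ 13 (mod 17). Verify: 4 × 13 = 52 ≡ 1 (mod 17)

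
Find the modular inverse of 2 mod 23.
Since 23 is prime, by Fermat 2^(-1) ≡ 2^{21} ≡ 12 mod 23. Verify: 2 × 12 = 24 ≡ 1 mod 23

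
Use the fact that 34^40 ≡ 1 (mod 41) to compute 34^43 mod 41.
By Fermat: 34^{40} ≡ 1 (mod 41). So 34^{43} = 34^{40} · 34^{3} ≡ 34^{3} ≡ 26 (mod 41)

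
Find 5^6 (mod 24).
By repeated squaring (mod 24): 5^{1}≡5, 5^{2}≡1, 5^{4}≡1. Then 5^{6} = 5^{4+2} ≡ 1 × 1 ≡ 1 (mod 24)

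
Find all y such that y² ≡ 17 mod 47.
The square roots of 17 mod 47 are 8 and 39. Verify: 8² = 64 ≡ 17 mod 47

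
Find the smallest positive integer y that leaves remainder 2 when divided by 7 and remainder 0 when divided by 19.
M = 7 × 19 = 133. M₁ = 19, y₁ ≡ 3 (mod 7). M₂ = 7, y₂ ≡ 11 (mod 19). y = 2×19×3 + 0×7×11 ≡ 114 (mod 133)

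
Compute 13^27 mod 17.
Using Fermat: 13^{16} ≡ 1 (mod 17). 27 ≡ 11 (mod 16). So 13^{27} ≡ 13^{11} ≡ 4 (mod 17)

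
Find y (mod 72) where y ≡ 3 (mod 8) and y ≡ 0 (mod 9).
M = 8 × 9 = 72. M₁ = 9, y₁ ≡ 1 (mod 8). M₂ = 8, y₂ ≡ 8 (mod 9). y = 3×9×1 + 0×8×8 ≡ 27 (mod 72)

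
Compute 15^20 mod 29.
By repeated squaring mod 29: 15^{1}≡15, 15^{2}≡22, 15^{4}≡20, 15^{8}≡23, 15^{16}≡7. Then 15^{20} = 15^{16+4} ≡ 7 × 20 ≡ 24 mod 29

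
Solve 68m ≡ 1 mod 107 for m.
Since 107 is prime, by Fermat 68^(-1) ≡ 68^{105} ≡ 96 mod 107. Verify: 68 × 96 = 6528 ≡ 1 mod 107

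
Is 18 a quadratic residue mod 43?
By Euler's criterion: 18^{21} ≡ 42 mod 43. Since this equals -1 (≡ 42), 18 is not a QR.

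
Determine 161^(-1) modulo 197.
Since 197 is prime, by Fermat 161^(-1) ≡ 161^{195} ≡ 93 mod 197. Verify: 161 × 93 = 14973 ≡ 1 mod 197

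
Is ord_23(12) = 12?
Powers of 12 mod 23: 12^1≡12, 12^2≡6, 12^3≡3, 12^4≡13, 12^5≡18, 12^6≡9, 12^7≡16, 12^8≡8, 12^9≡4, 12^10≡2, 12^11≡1. Already 12^11≡1, so the order is 11 < 12. No, the actual order is 11.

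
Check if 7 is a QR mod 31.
By Euler's criterion: 7^{15} ≡ 1 mod 31. Since this equals 1, 7 is a QR.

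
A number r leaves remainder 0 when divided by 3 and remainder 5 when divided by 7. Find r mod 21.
M = 3 × 7 = 21. M₁ = 7, y₁ ≡ 1 mod 3. M₂ = 3, y₂ ≡ 5 mod 7. r = 0×7×1 + 5×3×5 ≡ 12 mod 21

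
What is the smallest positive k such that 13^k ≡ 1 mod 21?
Powers of 13 mod 21: 13^1≡13, 13^2≡1. ord_21(13) = 2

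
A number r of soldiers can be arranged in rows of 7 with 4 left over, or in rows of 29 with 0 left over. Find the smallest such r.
M = 7 × 29 = 203. M₁ = 29, y₁ ≡ 1 (mod 7). M₂ = 7, y₂ ≡ 25 (mod 29). r = 4×29×1 + 0×7×25 ≡ 116 (mod 203)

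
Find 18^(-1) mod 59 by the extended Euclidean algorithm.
Extended GCD: 18(23) + 59(-7) = 1. So 18^(-1) ≡ 23 mod 59. Verify: 18 × 23 = 414 ≡ 1 mod 59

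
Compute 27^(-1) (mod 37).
Since 37 is prime, by Fermat 27^(-1) ≡ 27^{35} ≡ 11 (mod 37). Verify: 27 × 11 = 297 ≡ 1 (mod 37)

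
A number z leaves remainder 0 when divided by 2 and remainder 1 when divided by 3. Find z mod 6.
M = 2 × 3 = 6. M₁ = 3, y₁ ≡ 1 mod 2. M₂ = 2, y₂ ≡ 2 mod 3. z = 0×3×1 + 1×2×2 ≡ 4 mod 6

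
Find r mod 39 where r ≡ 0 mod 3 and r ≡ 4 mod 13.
M = 3 × 13 = 39. M₁ = 13, y₁ ≡ 1 mod 3. M₂ = 3, y₂ ≡ 9 mod 13. r = 0×13×1 + 4×3×9 ≡ 30 mod 39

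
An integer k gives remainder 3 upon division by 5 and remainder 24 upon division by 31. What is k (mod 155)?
M = 5 × 31 = 155. M₁ = 31, y₁ ≡ 1 (mod 5). M₂ = 5, y₂ ≡ 25 (mod 31). k = 3×31×1 + 24×5×25 ≡ 148 (mod 155)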